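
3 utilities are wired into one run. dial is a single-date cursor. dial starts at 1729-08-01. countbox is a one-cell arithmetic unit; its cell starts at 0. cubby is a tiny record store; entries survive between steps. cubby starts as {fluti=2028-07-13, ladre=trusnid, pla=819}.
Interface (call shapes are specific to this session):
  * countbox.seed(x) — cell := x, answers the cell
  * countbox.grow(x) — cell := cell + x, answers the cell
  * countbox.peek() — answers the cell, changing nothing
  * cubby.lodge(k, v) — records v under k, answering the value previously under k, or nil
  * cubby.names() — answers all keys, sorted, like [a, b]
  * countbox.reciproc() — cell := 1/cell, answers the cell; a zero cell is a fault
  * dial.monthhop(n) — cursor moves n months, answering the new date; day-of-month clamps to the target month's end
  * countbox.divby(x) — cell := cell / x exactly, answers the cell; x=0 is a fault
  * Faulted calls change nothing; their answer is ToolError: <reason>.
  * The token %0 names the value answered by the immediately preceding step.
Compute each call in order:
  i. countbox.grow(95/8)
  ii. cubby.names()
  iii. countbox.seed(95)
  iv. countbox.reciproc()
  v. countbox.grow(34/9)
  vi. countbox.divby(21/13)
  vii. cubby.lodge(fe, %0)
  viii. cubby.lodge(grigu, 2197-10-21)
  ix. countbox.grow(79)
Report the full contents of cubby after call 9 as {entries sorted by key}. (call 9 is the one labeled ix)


Answer: {fe=42107/17955, fluti=2028-07-13, grigu=2197-10-21, ladre=trusnid, pla=819}

Derivation:
$ grow 95/8
:: 95/8
$ names
:: [fluti, ladre, pla]
$ seed 95
:: 95
$ reciproc
:: 1/95
$ grow 34/9
:: 3239/855
$ divby 21/13
:: 42107/17955
$ lodge fe %0
:: nil
$ lodge grigu 2197-10-21
:: nil
$ grow 79
:: 1460552/17955


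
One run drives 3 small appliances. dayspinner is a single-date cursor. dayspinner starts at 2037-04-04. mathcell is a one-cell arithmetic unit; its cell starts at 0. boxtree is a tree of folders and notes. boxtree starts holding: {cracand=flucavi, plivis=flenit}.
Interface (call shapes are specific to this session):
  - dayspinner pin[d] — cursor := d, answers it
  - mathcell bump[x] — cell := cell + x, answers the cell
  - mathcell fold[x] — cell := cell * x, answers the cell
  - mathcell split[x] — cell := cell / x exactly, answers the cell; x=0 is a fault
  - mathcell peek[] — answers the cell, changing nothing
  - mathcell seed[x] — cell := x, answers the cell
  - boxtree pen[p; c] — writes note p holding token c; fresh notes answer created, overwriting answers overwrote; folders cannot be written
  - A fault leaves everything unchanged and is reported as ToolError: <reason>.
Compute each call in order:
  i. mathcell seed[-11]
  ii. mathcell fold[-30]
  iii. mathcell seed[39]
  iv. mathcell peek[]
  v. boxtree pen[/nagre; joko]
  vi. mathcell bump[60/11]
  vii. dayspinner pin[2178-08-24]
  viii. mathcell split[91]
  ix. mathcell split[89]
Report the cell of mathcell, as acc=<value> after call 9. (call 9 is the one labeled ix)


Answer: acc=489/89089

Derivation:
Act: mathcell seed[x: -11]
Obs: -11
Act: mathcell fold[x: -30]
Obs: 330
Act: mathcell seed[x: 39]
Obs: 39
Act: mathcell peek[]
Obs: 39
Act: boxtree pen[p: /nagre; c: joko]
Obs: created
Act: mathcell bump[x: 60/11]
Obs: 489/11
Act: dayspinner pin[d: 2178-08-24]
Obs: 2178-08-24
Act: mathcell split[x: 91]
Obs: 489/1001
Act: mathcell split[x: 89]
Obs: 489/89089


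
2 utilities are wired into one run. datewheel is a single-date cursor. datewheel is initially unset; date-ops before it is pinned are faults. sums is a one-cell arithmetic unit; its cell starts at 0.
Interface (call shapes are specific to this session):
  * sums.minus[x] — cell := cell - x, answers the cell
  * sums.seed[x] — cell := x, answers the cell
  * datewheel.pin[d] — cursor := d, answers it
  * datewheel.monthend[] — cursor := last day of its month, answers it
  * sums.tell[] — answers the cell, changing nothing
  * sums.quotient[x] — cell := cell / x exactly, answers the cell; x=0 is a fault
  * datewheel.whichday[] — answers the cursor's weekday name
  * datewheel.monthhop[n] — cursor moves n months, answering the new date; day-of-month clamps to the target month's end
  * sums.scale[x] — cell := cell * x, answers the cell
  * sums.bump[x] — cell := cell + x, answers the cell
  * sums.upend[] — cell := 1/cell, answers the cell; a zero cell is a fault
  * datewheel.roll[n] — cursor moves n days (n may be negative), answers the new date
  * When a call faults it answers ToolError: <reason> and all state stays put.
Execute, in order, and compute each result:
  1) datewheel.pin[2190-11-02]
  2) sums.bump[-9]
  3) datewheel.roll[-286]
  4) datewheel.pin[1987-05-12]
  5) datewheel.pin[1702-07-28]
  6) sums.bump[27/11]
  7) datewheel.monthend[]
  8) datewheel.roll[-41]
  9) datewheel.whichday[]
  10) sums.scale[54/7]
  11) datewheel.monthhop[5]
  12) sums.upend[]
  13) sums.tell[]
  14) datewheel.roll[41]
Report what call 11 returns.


[in] datewheel.pin d: 2190-11-02
:: 2190-11-02
[in] sums.bump x: -9
:: -9
[in] datewheel.roll n: -286
:: 2190-01-20
[in] datewheel.pin d: 1987-05-12
:: 1987-05-12
[in] datewheel.pin d: 1702-07-28
:: 1702-07-28
[in] sums.bump x: 27/11
:: -72/11
[in] datewheel.monthend
:: 1702-07-31
[in] datewheel.roll n: -41
:: 1702-06-20
[in] datewheel.whichday
:: Tuesday
[in] sums.scale x: 54/7
:: -3888/77
[in] datewheel.monthhop n: 5
:: 1702-11-20
[in] sums.upend
:: -77/3888
[in] sums.tell
:: -77/3888
[in] datewheel.roll n: 41
:: 1702-12-31

Answer: 1702-11-20


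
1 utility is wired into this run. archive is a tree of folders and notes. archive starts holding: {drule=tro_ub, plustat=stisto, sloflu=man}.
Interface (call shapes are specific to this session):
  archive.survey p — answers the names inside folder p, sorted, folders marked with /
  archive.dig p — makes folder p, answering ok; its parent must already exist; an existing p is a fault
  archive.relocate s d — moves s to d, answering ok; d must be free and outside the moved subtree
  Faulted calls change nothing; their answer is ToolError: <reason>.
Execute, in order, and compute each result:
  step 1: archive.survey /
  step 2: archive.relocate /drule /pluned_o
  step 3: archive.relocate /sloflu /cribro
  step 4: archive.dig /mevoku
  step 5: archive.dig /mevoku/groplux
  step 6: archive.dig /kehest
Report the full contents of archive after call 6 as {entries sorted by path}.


Answer: {cribro=man, kehest/, mevoku/, mevoku/groplux/, pluned_o=tro_ub, plustat=stisto}

Derivation:
Next I call survey with p: /, and get [drule, plustat, sloflu].
Now I run relocate with s: /drule, d: /pluned_o, yielding ok.
I invoke relocate with s: /sloflu, d: /cribro: ok.
Then dig with p: /mevoku: ok.
I run dig with p: /mevoku/groplux, yielding ok.
Invoking dig with p: /kehest, → ok.


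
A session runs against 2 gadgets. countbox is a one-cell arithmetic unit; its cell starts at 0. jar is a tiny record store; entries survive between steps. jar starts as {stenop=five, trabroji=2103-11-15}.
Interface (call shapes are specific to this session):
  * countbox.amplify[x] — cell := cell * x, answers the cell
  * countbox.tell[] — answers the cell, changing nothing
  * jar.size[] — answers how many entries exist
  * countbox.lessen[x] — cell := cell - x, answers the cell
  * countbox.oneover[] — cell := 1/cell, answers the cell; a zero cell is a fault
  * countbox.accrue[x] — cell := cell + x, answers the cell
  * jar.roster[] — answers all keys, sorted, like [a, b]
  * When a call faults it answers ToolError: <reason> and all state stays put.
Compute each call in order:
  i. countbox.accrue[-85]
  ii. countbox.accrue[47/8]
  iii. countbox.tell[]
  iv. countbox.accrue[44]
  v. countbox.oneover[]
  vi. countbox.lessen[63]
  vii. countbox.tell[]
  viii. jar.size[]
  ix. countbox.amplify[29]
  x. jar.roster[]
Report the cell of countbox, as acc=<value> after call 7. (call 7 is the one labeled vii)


·→ countbox.accrue(x='-85')
·← -85
·→ countbox.accrue(x='47/8')
·← -633/8
·→ countbox.tell()
·← -633/8
·→ countbox.accrue(x='44')
·← -281/8
·→ countbox.oneover()
·← -8/281
·→ countbox.lessen(x='63')
·← -17711/281
·→ countbox.tell()
·← -17711/281
·→ jar.size()
·← 2
·→ countbox.amplify(x='29')
·← -513619/281
·→ jar.roster()
·← [stenop, trabroji]

Answer: acc=-17711/281


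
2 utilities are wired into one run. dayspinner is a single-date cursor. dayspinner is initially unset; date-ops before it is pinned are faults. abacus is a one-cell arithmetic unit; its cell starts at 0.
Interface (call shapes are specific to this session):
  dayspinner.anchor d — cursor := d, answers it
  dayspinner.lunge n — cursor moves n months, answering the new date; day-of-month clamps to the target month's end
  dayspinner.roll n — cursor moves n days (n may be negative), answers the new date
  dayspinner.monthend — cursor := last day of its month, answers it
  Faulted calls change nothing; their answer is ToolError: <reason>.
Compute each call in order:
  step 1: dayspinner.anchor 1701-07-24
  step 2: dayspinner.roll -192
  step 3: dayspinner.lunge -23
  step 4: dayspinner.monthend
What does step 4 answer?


Answer: 1699-02-28

Derivation:
Invoking dayspinner.anchor with d→1701-07-24, which returns 1701-07-24.
I invoke dayspinner.roll with n→-192, giving 1701-01-13.
Next I call dayspinner.lunge with n→-23, which returns 1699-02-13.
I call dayspinner.monthend(), and see 1699-02-28.


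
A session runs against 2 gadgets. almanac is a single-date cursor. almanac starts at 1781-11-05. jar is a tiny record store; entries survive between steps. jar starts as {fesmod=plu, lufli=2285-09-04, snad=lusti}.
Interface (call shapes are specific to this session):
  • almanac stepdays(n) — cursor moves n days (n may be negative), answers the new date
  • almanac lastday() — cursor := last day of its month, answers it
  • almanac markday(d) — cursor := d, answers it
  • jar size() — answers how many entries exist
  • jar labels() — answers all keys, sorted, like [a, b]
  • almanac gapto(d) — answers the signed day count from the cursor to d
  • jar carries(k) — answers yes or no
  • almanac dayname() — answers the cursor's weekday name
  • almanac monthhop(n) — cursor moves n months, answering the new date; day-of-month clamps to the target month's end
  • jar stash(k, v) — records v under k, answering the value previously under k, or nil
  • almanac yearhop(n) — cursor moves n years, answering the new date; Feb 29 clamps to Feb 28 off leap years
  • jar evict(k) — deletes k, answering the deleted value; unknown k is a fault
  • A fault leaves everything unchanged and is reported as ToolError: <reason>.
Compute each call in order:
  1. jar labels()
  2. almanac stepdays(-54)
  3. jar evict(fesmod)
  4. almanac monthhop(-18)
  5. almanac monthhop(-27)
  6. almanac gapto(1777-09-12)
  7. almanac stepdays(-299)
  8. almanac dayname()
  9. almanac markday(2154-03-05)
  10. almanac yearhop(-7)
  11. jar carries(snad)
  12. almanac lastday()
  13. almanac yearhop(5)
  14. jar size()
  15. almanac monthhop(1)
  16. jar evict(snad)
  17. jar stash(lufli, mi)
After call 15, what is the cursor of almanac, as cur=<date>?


Now I run jar labels, and get [fesmod, lufli, snad].
I invoke almanac stepdays with -54, → 1781-09-12.
Then jar evict with fesmod, and get plu.
Invoking almanac monthhop with -18: 1780-03-12.
I call almanac monthhop with -27, yielding 1777-12-12.
I use almanac gapto with 1777-09-12, which returns -91.
I run almanac stepdays with -299, and get 1777-02-16.
I run almanac dayname(), — result: Sunday.
Now I run almanac markday with 2154-03-05, yielding 2154-03-05.
I invoke almanac yearhop with -7, and see 2147-03-05.
I try jar carries with snad: yes.
Next I call almanac lastday, — result: 2147-03-31.
Then almanac yearhop with 5, — result: 2152-03-31.
I invoke jar size, which returns 2.
I try almanac monthhop with 1, — result: 2152-04-30.
I invoke jar evict with snad, — result: lusti.
Calling jar stash with lufli, mi, yielding 2285-09-04.

Answer: cur=2152-04-30


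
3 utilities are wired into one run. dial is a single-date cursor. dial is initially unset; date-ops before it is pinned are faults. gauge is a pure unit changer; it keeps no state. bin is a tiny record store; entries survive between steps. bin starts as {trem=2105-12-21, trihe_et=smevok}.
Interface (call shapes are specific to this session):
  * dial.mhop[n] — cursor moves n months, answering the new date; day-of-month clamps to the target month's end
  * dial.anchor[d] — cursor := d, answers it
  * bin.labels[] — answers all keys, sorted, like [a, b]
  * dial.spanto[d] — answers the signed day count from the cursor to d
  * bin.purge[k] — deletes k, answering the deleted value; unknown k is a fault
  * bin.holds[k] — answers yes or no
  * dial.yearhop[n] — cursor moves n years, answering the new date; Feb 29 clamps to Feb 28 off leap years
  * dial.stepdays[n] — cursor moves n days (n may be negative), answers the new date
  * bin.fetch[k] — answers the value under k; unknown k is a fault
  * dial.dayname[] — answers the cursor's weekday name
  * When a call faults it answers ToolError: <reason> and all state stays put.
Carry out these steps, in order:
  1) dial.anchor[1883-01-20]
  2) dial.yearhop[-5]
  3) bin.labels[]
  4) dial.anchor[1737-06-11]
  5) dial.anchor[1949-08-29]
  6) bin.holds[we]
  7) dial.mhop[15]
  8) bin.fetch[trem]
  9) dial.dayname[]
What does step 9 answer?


Answer: Wednesday

Derivation:
~$ dial.anchor d=1883-01-20
= 1883-01-20
~$ dial.yearhop n=-5
= 1878-01-20
~$ bin.labels
= [trem, trihe_et]
~$ dial.anchor d=1737-06-11
= 1737-06-11
~$ dial.anchor d=1949-08-29
= 1949-08-29
~$ bin.holds k=we
= no
~$ dial.mhop n=15
= 1950-11-29
~$ bin.fetch k=trem
= 2105-12-21
~$ dial.dayname
= Wednesday


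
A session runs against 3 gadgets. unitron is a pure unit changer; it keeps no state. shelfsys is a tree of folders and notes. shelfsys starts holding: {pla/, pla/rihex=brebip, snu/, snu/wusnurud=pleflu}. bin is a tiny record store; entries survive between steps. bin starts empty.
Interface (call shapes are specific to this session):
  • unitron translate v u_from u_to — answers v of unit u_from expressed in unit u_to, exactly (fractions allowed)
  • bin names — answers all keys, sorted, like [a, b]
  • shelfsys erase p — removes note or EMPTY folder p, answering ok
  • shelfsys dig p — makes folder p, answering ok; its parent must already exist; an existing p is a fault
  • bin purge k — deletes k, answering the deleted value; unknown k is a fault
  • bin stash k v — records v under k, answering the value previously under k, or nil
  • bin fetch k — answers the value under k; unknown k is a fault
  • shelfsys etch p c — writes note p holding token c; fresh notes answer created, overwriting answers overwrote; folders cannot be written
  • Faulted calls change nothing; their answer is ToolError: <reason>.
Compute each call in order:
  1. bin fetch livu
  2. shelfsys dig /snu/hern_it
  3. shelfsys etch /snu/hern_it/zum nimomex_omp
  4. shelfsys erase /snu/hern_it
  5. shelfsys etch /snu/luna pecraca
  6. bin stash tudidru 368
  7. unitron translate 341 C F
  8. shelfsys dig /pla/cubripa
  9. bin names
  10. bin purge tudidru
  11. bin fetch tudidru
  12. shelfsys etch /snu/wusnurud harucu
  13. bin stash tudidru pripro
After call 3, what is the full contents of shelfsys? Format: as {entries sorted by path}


Answer: {pla/, pla/rihex=brebip, snu/, snu/hern_it/, snu/hern_it/zum=nimomex_omp, snu/wusnurud=pleflu}

Derivation:
Step: bin fetch[k: livu]
Result: ToolError: no such key livu
Step: shelfsys dig[p: /snu/hern_it]
Result: ok
Step: shelfsys etch[p: /snu/hern_it/zum; c: nimomex_omp]
Result: created
Step: shelfsys erase[p: /snu/hern_it]
Result: ToolError: not empty
Step: shelfsys etch[p: /snu/luna; c: pecraca]
Result: created
Step: bin stash[k: tudidru; v: 368]
Result: nil
Step: unitron translate[v: 341; u_from: C; u_to: F]
Result: 3229/5
Step: shelfsys dig[p: /pla/cubripa]
Result: ok
Step: bin names[]
Result: [tudidru]
Step: bin purge[k: tudidru]
Result: 368
Step: bin fetch[k: tudidru]
Result: ToolError: no such key tudidru
Step: shelfsys etch[p: /snu/wusnurud; c: harucu]
Result: overwrote
Step: bin stash[k: tudidru; v: pripro]
Result: nil


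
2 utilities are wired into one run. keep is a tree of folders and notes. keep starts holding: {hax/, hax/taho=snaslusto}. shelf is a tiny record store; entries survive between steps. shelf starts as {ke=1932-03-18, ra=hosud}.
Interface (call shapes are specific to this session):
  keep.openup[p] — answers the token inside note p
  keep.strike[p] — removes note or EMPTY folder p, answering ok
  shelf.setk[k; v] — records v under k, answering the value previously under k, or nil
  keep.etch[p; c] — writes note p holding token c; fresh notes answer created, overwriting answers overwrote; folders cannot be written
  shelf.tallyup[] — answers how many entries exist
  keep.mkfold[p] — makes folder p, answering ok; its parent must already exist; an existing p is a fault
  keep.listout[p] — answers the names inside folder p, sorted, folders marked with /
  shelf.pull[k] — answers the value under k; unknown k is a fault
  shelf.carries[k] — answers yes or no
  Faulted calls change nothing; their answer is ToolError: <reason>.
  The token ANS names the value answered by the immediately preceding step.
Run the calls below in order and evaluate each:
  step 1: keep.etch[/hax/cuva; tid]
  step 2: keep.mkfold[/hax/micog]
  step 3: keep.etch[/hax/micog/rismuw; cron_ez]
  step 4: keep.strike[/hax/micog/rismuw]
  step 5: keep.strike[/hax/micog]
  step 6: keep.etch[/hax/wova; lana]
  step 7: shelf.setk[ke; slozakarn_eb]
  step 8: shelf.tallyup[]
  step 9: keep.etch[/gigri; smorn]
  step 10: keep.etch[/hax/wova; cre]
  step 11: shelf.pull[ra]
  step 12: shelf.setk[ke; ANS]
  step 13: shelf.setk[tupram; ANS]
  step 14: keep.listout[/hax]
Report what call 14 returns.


Answer: [cuva, taho, wova]

Derivation:
-> keep.etch(p→/hax/cuva, c→tid)
<- created
-> keep.mkfold(p→/hax/micog)
<- ok
-> keep.etch(p→/hax/micog/rismuw, c→cron_ez)
<- created
-> keep.strike(p→/hax/micog/rismuw)
<- ok
-> keep.strike(p→/hax/micog)
<- ok
-> keep.etch(p→/hax/wova, c→lana)
<- created
-> shelf.setk(k→ke, v→slozakarn_eb)
<- 1932-03-18
-> shelf.tallyup()
<- 2
-> keep.etch(p→/gigri, c→smorn)
<- created
-> keep.etch(p→/hax/wova, c→cre)
<- overwrote
-> shelf.pull(k→ra)
<- hosud
-> shelf.setk(k→ke, v→ANS)
<- slozakarn_eb
-> shelf.setk(k→tupram, v→ANS)
<- nil
-> keep.listout(p→/hax)
<- [cuva, taho, wova]


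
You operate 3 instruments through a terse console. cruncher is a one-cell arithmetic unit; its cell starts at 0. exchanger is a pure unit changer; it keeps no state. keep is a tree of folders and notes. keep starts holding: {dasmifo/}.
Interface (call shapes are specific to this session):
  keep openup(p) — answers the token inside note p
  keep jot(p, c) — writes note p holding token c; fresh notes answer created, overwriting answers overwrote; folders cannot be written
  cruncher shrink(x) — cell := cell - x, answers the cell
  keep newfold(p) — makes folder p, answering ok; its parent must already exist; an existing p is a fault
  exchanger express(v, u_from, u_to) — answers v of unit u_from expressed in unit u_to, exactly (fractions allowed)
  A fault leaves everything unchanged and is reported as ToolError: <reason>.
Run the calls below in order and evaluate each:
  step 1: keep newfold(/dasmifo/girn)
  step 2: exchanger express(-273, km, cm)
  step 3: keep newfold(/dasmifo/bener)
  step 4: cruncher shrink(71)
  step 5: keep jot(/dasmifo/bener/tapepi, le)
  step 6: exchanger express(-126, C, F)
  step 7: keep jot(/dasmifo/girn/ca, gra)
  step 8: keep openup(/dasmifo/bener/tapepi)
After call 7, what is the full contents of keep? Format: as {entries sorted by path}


·→ keep newfold(/dasmifo/girn)
·← ok
·→ exchanger express(-273, km, cm)
·← -27300000
·→ keep newfold(/dasmifo/bener)
·← ok
·→ cruncher shrink(71)
·← -71
·→ keep jot(/dasmifo/bener/tapepi, le)
·← created
·→ exchanger express(-126, C, F)
·← -974/5
·→ keep jot(/dasmifo/girn/ca, gra)
·← created
·→ keep openup(/dasmifo/bener/tapepi)
·← le

Answer: {dasmifo/, dasmifo/bener/, dasmifo/bener/tapepi=le, dasmifo/girn/, dasmifo/girn/ca=gra}


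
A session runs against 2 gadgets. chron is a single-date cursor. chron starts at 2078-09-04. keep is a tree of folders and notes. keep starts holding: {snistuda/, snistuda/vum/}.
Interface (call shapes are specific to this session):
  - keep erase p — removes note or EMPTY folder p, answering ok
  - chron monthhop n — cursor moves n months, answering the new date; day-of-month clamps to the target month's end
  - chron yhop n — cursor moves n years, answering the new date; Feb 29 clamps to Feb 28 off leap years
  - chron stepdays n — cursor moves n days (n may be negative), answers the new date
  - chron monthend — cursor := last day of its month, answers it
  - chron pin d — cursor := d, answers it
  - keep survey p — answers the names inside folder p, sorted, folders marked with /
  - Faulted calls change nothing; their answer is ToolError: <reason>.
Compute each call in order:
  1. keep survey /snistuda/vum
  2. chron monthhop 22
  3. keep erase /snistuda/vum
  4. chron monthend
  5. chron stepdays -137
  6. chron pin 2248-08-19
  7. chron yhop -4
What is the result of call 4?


[in] keep survey p=/snistuda/vum
[out] []
[in] chron monthhop n=22
[out] 2080-07-04
[in] keep erase p=/snistuda/vum
[out] ok
[in] chron monthend
[out] 2080-07-31
[in] chron stepdays n=-137
[out] 2080-03-16
[in] chron pin d=2248-08-19
[out] 2248-08-19
[in] chron yhop n=-4
[out] 2244-08-19

Answer: 2080-07-31


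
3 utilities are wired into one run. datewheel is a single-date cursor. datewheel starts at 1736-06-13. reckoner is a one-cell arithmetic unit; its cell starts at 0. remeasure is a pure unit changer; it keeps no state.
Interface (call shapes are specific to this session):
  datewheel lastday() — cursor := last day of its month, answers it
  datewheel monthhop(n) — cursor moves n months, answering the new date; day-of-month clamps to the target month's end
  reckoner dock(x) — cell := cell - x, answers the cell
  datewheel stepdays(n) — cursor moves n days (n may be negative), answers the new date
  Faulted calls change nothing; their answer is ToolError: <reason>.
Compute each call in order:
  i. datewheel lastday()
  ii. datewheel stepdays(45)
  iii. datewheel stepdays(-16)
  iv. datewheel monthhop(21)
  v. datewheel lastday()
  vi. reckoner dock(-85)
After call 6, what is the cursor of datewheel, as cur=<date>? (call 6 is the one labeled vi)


Answer: cur=1738-04-30

Derivation:
·→ datewheel lastday()
·← 1736-06-30
·→ datewheel stepdays(n: 45)
·← 1736-08-14
·→ datewheel stepdays(n: -16)
·← 1736-07-29
·→ datewheel monthhop(n: 21)
·← 1738-04-29
·→ datewheel lastday()
·← 1738-04-30
·→ reckoner dock(x: -85)
·← 85


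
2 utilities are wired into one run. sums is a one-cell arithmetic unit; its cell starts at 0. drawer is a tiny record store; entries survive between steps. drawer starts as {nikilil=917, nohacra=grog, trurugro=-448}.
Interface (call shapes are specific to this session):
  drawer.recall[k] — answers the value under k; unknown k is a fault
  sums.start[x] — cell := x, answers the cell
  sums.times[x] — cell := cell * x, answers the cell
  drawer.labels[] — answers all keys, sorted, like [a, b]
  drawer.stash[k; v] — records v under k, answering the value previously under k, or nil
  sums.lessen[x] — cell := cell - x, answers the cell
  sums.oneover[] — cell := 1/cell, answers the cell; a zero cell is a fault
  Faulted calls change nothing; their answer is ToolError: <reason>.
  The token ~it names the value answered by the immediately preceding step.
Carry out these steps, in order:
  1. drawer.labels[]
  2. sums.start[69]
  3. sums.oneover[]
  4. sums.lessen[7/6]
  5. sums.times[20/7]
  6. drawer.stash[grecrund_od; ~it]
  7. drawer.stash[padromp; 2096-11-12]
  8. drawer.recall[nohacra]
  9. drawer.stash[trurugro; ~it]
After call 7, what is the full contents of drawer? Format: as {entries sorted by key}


Answer: {grecrund_od=-530/161, nikilil=917, nohacra=grog, padromp=2096-11-12, trurugro=-448}

Derivation:
Step: drawer.labels[]
Result: [nikilil, nohacra, trurugro]
Step: sums.start[x=69]
Result: 69
Step: sums.oneover[]
Result: 1/69
Step: sums.lessen[x=7/6]
Result: -53/46
Step: sums.times[x=20/7]
Result: -530/161
Step: drawer.stash[k=grecrund_od; v=~it]
Result: nil
Step: drawer.stash[k=padromp; v=2096-11-12]
Result: nil
Step: drawer.recall[k=nohacra]
Result: grog
Step: drawer.stash[k=trurugro; v=~it]
Result: -448


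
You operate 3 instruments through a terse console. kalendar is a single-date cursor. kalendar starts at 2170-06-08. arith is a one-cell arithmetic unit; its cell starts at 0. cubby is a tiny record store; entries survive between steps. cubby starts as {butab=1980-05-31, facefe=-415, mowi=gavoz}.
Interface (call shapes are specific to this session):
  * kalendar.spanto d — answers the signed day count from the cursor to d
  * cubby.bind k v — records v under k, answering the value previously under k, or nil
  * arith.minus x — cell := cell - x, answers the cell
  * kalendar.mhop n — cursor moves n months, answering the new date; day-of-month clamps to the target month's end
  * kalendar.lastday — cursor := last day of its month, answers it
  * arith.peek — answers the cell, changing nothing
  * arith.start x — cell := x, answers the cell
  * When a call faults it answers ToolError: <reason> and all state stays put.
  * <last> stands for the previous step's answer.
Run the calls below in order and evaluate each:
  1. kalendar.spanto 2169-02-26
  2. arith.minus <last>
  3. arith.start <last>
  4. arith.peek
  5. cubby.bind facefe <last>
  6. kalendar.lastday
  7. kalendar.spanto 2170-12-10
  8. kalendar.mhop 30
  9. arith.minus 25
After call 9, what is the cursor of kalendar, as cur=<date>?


I invoke kalendar.spanto on d: 2169-02-26, which returns -467.
I try arith.minus on x: <last>, and observe 467.
Now I run arith.start on x: <last>, and observe 467.
Calling arith.peek(), — result: 467.
I use cubby.bind on k: facefe, v: <last>, and get -415.
I invoke kalendar.lastday, which returns 2170-06-30.
I try kalendar.spanto on d: 2170-12-10, yielding 163.
Next I call kalendar.mhop on n: 30: 2172-12-30.
Using arith.minus on x: 25, — result: 442.

Answer: cur=2172-12-30


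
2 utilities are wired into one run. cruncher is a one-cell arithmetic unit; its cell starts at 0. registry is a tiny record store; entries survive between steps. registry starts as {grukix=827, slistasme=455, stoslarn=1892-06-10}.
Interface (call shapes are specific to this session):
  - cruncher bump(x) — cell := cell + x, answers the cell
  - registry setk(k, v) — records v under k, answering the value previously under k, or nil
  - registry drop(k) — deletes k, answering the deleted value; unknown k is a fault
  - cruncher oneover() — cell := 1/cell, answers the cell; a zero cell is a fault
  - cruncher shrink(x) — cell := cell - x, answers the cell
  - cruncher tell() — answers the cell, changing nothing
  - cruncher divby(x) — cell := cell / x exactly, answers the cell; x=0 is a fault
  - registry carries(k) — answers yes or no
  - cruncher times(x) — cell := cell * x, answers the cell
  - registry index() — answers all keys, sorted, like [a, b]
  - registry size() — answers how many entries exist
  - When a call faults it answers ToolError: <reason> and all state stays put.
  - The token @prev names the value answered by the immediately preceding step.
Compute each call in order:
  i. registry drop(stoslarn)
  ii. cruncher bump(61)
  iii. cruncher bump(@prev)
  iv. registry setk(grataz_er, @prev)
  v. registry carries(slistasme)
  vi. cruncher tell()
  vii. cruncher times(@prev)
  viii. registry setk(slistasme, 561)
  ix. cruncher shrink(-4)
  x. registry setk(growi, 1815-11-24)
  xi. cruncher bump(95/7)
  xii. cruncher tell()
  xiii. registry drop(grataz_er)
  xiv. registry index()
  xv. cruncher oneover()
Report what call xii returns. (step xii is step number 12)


! 1. registry drop(k=stoslarn) : 1892-06-10
! 2. cruncher bump(x=61) : 61
! 3. cruncher bump(x=@prev) : 122
! 4. registry setk(k=grataz_er, v=@prev) : nil
! 5. registry carries(k=slistasme) : yes
! 6. cruncher tell() : 122
! 7. cruncher times(x=@prev) : 14884
! 8. registry setk(k=slistasme, v=561) : 455
! 9. cruncher shrink(x=-4) : 14888
! 10. registry setk(k=growi, v=1815-11-24) : nil
! 11. cruncher bump(x=95/7) : 104311/7
! 12. cruncher tell() : 104311/7
! 13. registry drop(k=grataz_er) : 122
! 14. registry index() : [growi, grukix, slistasme]
! 15. cruncher oneover() : 7/104311

Answer: 104311/7


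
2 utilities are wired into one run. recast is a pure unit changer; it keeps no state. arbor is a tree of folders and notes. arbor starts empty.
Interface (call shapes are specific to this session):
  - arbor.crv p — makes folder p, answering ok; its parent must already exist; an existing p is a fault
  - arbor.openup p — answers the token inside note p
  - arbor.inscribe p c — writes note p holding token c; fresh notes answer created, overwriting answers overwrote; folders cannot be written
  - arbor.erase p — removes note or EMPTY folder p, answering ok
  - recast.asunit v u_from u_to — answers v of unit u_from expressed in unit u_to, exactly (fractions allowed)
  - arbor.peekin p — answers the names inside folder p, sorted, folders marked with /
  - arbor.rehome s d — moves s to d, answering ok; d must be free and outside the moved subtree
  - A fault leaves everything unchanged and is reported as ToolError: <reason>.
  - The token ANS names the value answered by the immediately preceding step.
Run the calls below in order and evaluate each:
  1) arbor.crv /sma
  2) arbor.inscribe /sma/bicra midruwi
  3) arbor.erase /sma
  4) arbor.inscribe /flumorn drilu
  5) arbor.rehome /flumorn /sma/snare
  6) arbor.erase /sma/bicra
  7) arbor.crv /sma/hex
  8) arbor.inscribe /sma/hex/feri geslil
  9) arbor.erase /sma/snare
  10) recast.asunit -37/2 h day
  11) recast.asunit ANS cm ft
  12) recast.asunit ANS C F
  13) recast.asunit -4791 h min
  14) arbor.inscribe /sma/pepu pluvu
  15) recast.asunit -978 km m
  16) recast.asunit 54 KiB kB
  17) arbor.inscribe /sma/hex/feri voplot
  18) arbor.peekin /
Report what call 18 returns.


Answer: [sma/]

Derivation:
·→ crv(p=/sma)
·← ok
·→ inscribe(p=/sma/bicra, c=midruwi)
·← created
·→ erase(p=/sma)
·← ToolError: not empty
·→ inscribe(p=/flumorn, c=drilu)
·← created
·→ rehome(s=/flumorn, d=/sma/snare)
·← ok
·→ erase(p=/sma/bicra)
·← ok
·→ crv(p=/sma/hex)
·← ok
·→ inscribe(p=/sma/hex/feri, c=geslil)
·← created
·→ erase(p=/sma/snare)
·← ok
·→ asunit(v=-37/2, u_from=h, u_to=day)
·← -37/48
·→ asunit(v=ANS, u_from=cm, u_to=ft)
·← -925/36576
·→ asunit(v=ANS, u_from=C, u_to=F)
·← 129863/4064
·→ asunit(v=-4791, u_from=h, u_to=min)
·← -287460
·→ inscribe(p=/sma/pepu, c=pluvu)
·← created
·→ asunit(v=-978, u_from=km, u_to=m)
·← -978000
·→ asunit(v=54, u_from=KiB, u_to=kB)
·← 6912/125
·→ inscribe(p=/sma/hex/feri, c=voplot)
·← overwrote
·→ peekin(p=/)
·← [sma/]


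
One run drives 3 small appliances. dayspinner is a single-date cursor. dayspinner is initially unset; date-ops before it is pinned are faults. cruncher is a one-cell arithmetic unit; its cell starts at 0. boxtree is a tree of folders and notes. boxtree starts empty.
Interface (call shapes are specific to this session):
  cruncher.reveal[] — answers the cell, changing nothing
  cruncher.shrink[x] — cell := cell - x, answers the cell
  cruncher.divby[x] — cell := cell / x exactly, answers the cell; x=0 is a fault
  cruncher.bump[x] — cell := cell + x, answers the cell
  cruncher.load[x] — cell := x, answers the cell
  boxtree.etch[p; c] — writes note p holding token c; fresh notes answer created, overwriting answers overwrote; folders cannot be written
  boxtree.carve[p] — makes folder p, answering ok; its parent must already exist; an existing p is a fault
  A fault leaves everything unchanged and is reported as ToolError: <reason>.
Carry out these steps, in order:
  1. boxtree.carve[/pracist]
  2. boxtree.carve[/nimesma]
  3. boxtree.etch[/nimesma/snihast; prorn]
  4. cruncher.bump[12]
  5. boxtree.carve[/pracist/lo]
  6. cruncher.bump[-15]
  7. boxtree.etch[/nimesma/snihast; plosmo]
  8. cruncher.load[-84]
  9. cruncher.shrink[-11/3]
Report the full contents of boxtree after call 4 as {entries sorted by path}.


Step: carve[p=/pracist]
Result: ok
Step: carve[p=/nimesma]
Result: ok
Step: etch[p=/nimesma/snihast; c=prorn]
Result: created
Step: bump[x=12]
Result: 12
Step: carve[p=/pracist/lo]
Result: ok
Step: bump[x=-15]
Result: -3
Step: etch[p=/nimesma/snihast; c=plosmo]
Result: overwrote
Step: load[x=-84]
Result: -84
Step: shrink[x=-11/3]
Result: -241/3

Answer: {nimesma/, nimesma/snihast=prorn, pracist/}


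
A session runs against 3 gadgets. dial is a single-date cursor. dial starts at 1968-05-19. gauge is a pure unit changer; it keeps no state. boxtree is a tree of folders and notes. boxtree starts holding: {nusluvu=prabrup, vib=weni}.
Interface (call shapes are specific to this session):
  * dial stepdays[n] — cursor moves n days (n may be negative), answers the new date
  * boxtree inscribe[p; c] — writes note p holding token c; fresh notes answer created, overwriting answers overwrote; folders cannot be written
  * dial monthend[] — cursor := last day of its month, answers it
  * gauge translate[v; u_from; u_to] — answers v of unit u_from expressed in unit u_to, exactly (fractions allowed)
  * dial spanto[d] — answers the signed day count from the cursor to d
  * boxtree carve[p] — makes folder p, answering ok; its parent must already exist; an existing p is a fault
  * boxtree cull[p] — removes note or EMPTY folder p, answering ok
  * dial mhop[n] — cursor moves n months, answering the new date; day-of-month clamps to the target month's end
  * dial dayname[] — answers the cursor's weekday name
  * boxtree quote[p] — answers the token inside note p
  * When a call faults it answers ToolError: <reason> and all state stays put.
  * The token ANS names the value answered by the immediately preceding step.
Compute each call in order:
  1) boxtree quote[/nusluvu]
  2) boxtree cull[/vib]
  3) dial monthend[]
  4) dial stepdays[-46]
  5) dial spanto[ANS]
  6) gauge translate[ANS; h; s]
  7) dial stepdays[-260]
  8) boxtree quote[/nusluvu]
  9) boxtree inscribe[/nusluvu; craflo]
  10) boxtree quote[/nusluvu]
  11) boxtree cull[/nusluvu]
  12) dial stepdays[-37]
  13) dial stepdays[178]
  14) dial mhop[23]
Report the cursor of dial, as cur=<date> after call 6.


Next I call boxtree quote using p: /nusluvu, which returns prabrup.
I try boxtree cull using p: /vib, which returns ok.
I call dial monthend, giving 1968-05-31.
I call dial stepdays using n: -46, giving 1968-04-15.
Invoking dial spanto using d: ANS, which returns 0.
I try gauge translate using v: ANS, u_from: h, u_to: s, which returns 0.
Now I run dial stepdays using n: -260, and get 1967-07-30.
Invoking boxtree quote using p: /nusluvu, giving prabrup.
Next I call boxtree inscribe using p: /nusluvu, c: craflo, and see overwrote.
Using boxtree quote using p: /nusluvu, and see craflo.
I try boxtree cull using p: /nusluvu, and see ok.
Using dial stepdays using n: -37, giving 1967-06-23.
Invoking dial stepdays using n: 178, and observe 1967-12-18.
I invoke dial mhop using n: 23: 1969-11-18.

Answer: cur=1968-04-15


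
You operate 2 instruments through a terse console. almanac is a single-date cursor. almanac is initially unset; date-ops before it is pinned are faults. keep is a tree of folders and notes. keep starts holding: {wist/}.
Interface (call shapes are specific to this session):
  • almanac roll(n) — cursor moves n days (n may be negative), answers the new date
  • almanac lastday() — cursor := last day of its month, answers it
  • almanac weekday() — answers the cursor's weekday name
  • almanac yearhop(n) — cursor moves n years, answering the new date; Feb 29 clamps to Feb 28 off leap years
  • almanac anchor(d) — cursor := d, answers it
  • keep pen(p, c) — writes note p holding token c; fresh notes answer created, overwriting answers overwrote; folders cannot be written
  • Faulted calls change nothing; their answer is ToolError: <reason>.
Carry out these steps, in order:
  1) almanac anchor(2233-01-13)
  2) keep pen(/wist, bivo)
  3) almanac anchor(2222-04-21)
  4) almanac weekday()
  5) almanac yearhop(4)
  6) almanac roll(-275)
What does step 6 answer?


I use almanac anchor passing d→2233-01-13, yielding 2233-01-13.
I run keep pen passing p→/wist, c→bivo, → ToolError: is a directory.
Invoking almanac anchor passing d→2222-04-21, and observe 2222-04-21.
I try almanac weekday, giving Sunday.
Next I call almanac yearhop passing n→4, and observe 2226-04-21.
I use almanac roll passing n→-275, and see 2225-07-20.

Answer: 2225-07-20


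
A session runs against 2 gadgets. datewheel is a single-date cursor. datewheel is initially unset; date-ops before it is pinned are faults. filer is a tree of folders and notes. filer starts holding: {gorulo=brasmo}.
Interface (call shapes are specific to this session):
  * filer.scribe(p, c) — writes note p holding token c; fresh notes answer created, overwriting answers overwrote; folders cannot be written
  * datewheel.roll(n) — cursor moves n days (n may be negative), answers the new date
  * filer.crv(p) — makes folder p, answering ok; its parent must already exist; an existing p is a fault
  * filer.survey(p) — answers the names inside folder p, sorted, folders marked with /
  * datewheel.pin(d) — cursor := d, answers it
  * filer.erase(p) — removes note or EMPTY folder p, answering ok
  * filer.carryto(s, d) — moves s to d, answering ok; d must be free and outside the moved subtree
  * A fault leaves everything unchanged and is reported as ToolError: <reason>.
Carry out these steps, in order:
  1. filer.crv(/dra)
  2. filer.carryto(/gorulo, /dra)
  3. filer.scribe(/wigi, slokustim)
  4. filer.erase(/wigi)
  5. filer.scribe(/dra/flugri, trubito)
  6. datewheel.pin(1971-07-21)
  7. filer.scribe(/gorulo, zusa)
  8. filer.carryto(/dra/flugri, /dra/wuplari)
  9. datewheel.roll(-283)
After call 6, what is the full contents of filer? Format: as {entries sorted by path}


Do: filer.crv[/dra]
See: ok
Do: filer.carryto[/gorulo; /dra]
See: ToolError: exists
Do: filer.scribe[/wigi; slokustim]
See: created
Do: filer.erase[/wigi]
See: ok
Do: filer.scribe[/dra/flugri; trubito]
See: created
Do: datewheel.pin[1971-07-21]
See: 1971-07-21
Do: filer.scribe[/gorulo; zusa]
See: overwrote
Do: filer.carryto[/dra/flugri; /dra/wuplari]
See: ok
Do: datewheel.roll[-283]
See: 1970-10-11

Answer: {dra/, dra/flugri=trubito, gorulo=brasmo}


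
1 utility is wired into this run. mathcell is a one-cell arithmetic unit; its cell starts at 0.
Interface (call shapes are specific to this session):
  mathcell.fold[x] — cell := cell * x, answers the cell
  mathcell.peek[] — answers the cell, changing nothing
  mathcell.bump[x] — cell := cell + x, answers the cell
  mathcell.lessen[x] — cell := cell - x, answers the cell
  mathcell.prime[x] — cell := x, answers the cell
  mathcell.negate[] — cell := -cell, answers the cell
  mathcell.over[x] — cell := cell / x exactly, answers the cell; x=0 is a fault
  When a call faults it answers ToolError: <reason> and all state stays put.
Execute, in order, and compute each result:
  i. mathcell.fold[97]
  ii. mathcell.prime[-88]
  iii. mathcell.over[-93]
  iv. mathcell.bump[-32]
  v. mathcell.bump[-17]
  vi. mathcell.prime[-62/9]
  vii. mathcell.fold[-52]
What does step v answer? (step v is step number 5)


Answer: -4469/93

Derivation:
% mathcell.fold 97
[out] 0
% mathcell.prime -88
[out] -88
% mathcell.over -93
[out] 88/93
% mathcell.bump -32
[out] -2888/93
% mathcell.bump -17
[out] -4469/93
% mathcell.prime -62/9
[out] -62/9
% mathcell.fold -52
[out] 3224/9
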